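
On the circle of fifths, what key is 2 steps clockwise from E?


Working:
Each clockwise step on the circle of fifths moves up a perfect 5th
From E: E → B → F#/Gb
= F#/Gb


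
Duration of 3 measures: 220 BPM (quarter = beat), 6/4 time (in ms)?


Quarter-note beat duration = 60000 / 220 ms
Beats per measure (6/4) = 6
One measure = 6 × 60000 / 220 = 360000 / 220 ms
3 measures = 3 × 360000 / 220 = 1080000 / 220
= 4909.1 ms


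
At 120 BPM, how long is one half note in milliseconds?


One quarter-note beat = 60000 / BPM = 60000 / 120 ms
Half note = 2 × quarter note
Duration = 2 × 60000 / 120 = 120000 / 120
= 1000.0 ms


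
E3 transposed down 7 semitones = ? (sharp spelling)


Solution.
E3: chromatic position 4 in octave 3 → absolute = 3×12 + 4 = 40
Transpose down 7: 40 - 7 = 33
33 = 2×12 + 9 → A in octave 2
Result = A2


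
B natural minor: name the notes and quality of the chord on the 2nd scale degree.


Working:
B natural minor scale: B C# D E F# G A
Diatonic triad on degree 2 stacks scale notes 2, 4, 6: C# E G
C#→E = 3 semitones; C#→G = 6 semitones → diminished triad
= C# E G (diminished)


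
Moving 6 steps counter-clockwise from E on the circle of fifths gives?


Each counter-clockwise step moves down a perfect 5th (= up a perfect 4th)
From E: E → A → D → G → C → F → Bb
= Bb


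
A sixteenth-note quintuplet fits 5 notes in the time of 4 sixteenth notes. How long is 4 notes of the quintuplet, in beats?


Quintuplet: 5 notes occupy the space of 4 sixteenth notes
Space = 4 × 1/4 = 1 beat
Each quintuplet note = 1 / 5 = 1/5 beats
4 notes = 4 × 1/5 = 4/5
= 4/5 beats


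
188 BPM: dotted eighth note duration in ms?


Step by step:
One quarter-note beat = 60000 / BPM = 60000 / 188 ms
Dotted eighth note = 3/4 × quarter note
Duration = 3/4 × 60000 / 188 = 45000 / 188
= 239.4 ms


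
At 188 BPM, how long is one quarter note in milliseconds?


Let's work it out.
One quarter-note beat = 60000 / BPM = 60000 / 188 ms
Duration = 60000 / 188
= 319.1 ms


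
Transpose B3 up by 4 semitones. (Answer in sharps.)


B3: chromatic position 11 in octave 3 → absolute = 3×12 + 11 = 47
Transpose up 4: 47 + 4 = 51
51 = 4×12 + 3 → D# in octave 4
Result = D#4


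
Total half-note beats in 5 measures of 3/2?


Step by step:
Time signature 3/2: the bottom number 2 means the half note gets one count
The top number 3 means 3 half-note beats per measure
Total = 3 × 5 measures
= 15 half-note beats


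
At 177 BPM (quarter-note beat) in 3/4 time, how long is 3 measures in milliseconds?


Reasoning:
Quarter-note beat duration = 60000 / 177 ms
Beats per measure (3/4) = 3
One measure = 3 × 60000 / 177 = 180000 / 177 ms
3 measures = 3 × 180000 / 177 = 540000 / 177
= 3050.8 ms


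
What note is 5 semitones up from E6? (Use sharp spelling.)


Let's work it out.
E6: chromatic position 4 in octave 6 → absolute = 6×12 + 4 = 76
Transpose up 5: 76 + 5 = 81
81 = 6×12 + 9 → A in octave 6
Result = A6


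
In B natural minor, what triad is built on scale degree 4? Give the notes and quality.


B natural minor scale: B C# D E F# G A
Diatonic triad on degree 4 stacks scale notes 4, 6, 1: E G B
E→G = 3 semitones; E→B = 7 semitones → minor triad
= E G B (minor)


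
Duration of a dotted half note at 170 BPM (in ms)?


One quarter-note beat = 60000 / BPM = 60000 / 170 ms
Dotted half note = 3 × quarter note
Duration = 3 × 60000 / 170 = 180000 / 170
= 1058.8 ms


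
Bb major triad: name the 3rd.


Reasoning:
Major triad = root + major 3rd (4 semitones) + perfect 5th (7 semitones)
A triad on Bb stacks thirds, so the chord tones use letter names B-D-F
Root: Bb
Major 3rd above Bb: D
Perfect 5th above Bb: F
The 3rd = D


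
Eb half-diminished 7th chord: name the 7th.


Reasoning:
Half-diminished 7th chord = root + minor 3rd + diminished 5th + minor 7th
Seventh chords stack in thirds, so the letter names are E-G-B-D
Root: Eb
Minor 3rd above Eb: Gb
Diminished 5th above Eb: Bbb
Minor 7th above Eb: Db
The 7th = Db


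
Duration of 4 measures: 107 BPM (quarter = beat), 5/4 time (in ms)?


Step by step:
Quarter-note beat duration = 60000 / 107 ms
Beats per measure (5/4) = 5
One measure = 5 × 60000 / 107 = 300000 / 107 ms
4 measures = 4 × 300000 / 107 = 1200000 / 107
= 11215.0 ms


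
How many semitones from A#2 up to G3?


Absolute semitone position = octave×12 + chromatic position
A#2: 2×12 + 10 = 34
G3: 3×12 + 7 = 43
Difference = 43 - 34 = 9
= 9 semitones


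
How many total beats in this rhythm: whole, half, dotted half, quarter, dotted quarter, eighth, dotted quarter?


Step by step:
Beat values:
  whole = 4 beats
  half = 2 beats
  dotted half = 3 beats
  quarter = 1 beat
  dotted quarter = 1.5 beats
  eighth = 0.5 beats
  dotted quarter = 1.5 beats
Sum = 4 + 2 + 3 + 1 + 1.5 + 0.5 + 1.5
= 13.5 beats


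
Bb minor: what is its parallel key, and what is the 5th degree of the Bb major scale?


Parallel keys share the same tonic but differ in mode
Bb minor → parallel is Bb major
Bb major scale: Bb C D Eb F G A
= Bb major; 5th degree = F


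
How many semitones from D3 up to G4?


Solution.
Absolute semitone position = octave×12 + chromatic position
D3: 3×12 + 2 = 38
G4: 4×12 + 7 = 55
Difference = 55 - 38 = 17
= 17 semitones


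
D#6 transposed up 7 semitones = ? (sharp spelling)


Reasoning:
D#6: chromatic position 3 in octave 6 → absolute = 6×12 + 3 = 75
Transpose up 7: 75 + 7 = 82
82 = 6×12 + 10 → A# in octave 6
Result = A#6


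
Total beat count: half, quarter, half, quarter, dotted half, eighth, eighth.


Reasoning:
Beat values:
  half = 2 beats
  quarter = 1 beat
  half = 2 beats
  quarter = 1 beat
  dotted half = 3 beats
  eighth = 0.5 beats
  eighth = 0.5 beats
Sum = 2 + 1 + 2 + 1 + 3 + 0.5 + 0.5
= 10 beats


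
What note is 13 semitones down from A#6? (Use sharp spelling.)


Working:
A#6: chromatic position 10 in octave 6 → absolute = 6×12 + 10 = 82
Transpose down 13: 82 - 13 = 69
69 = 5×12 + 9 → A in octave 5
Result = A5


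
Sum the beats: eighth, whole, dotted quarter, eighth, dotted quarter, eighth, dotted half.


Solution.
Beat values:
  eighth = 0.5 beats
  whole = 4 beats
  dotted quarter = 1.5 beats
  eighth = 0.5 beats
  dotted quarter = 1.5 beats
  eighth = 0.5 beats
  dotted half = 3 beats
Sum = 0.5 + 4 + 1.5 + 0.5 + 1.5 + 0.5 + 3
= 11.5 beats


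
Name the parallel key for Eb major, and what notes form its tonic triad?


Parallel keys share the same tonic but differ in mode
Eb major → parallel is Eb minor
Tonic triad of Eb minor = Eb Gb Bb
= Eb minor; triad = Eb Gb Bb


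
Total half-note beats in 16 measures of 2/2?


Reasoning:
Time signature 2/2: the bottom number 2 means the half note gets one count
The top number 2 means 2 half-note beats per measure
Total = 2 × 16 measures
= 32 half-note beats


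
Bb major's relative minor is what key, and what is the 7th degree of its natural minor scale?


Working:
The relative minor shares the major's key signature and starts on its 6th degree
6th degree = a major 6th above the tonic; a major 6th above Bb is G
→ relative minor of Bb major is G minor
G natural minor scale: G A Bb C D Eb F
= G minor; 7th degree = F


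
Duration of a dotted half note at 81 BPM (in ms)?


One quarter-note beat = 60000 / BPM = 60000 / 81 ms
Dotted half note = 3 × quarter note
Duration = 3 × 60000 / 81 = 180000 / 81
= 2222.2 ms


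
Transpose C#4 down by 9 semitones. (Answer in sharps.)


Let's work it out.
C#4: chromatic position 1 in octave 4 → absolute = 4×12 + 1 = 49
Transpose down 9: 49 - 9 = 40
40 = 3×12 + 4 → E in octave 3
Result = E3


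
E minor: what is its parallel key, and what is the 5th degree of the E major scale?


Solution.
Parallel keys share the same tonic but differ in mode
E minor → parallel is E major
E major scale: E F# G# A B C# D#
= E major; 5th degree = B


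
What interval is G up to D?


Solution.
Letter names: G → D spans 5 letter names → a 5th
Semitones: G → D = 7 half-steps
A 5th of 7 semitones is a perfect 5th
= perfect 5th


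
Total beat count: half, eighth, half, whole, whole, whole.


Reasoning:
Beat values:
  half = 2 beats
  eighth = 0.5 beats
  half = 2 beats
  whole = 4 beats
  whole = 4 beats
  whole = 4 beats
Sum = 2 + 0.5 + 2 + 4 + 4 + 4
= 16.5 beats


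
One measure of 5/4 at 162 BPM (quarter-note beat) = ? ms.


Solution.
Quarter-note beat duration = 60000 / 162 ms
Beats per measure (5/4) = 5
One measure = 5 × 60000 / 162 = 300000 / 162 ms
= 1851.9 ms


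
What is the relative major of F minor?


Let's work it out.
The relative major shares the key signature and is a minor 3rd above the minor tonic
A minor 3rd above F is Ab
→ relative major of F minor is Ab major
= Ab major


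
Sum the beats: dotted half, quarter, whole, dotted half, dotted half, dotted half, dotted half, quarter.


Working:
Beat values:
  dotted half = 3 beats
  quarter = 1 beat
  whole = 4 beats
  dotted half = 3 beats
  dotted half = 3 beats
  dotted half = 3 beats
  dotted half = 3 beats
  quarter = 1 beat
Sum = 3 + 1 + 4 + 3 + 3 + 3 + 3 + 1
= 21 beats


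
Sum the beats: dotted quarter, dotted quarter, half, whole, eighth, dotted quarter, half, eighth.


Beat values:
  dotted quarter = 1.5 beats
  dotted quarter = 1.5 beats
  half = 2 beats
  whole = 4 beats
  eighth = 0.5 beats
  dotted quarter = 1.5 beats
  half = 2 beats
  eighth = 0.5 beats
Sum = 1.5 + 1.5 + 2 + 4 + 0.5 + 1.5 + 2 + 0.5
= 13.5 beats


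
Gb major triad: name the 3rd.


Step by step:
Major triad = root + major 3rd (4 semitones) + perfect 5th (7 semitones)
A triad on Gb stacks thirds, so the chord tones use letter names G-B-D
Root: Gb
Major 3rd above Gb: Bb
Perfect 5th above Gb: Db
The 3rd = Bb


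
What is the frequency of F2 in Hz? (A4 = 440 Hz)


Solution.
f = 440 × 2^(n/12) where n = semitones from A4
F2: -28 semitones from A4
f = 440 × 2^(-28/12)
f = 87.31 Hz


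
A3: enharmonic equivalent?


Enharmonic notes sound the same pitch but are spelled with different letter names
A and Bbb name the same pitch class
= Bbb3


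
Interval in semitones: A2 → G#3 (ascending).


Solution.
Absolute semitone position = octave×12 + chromatic position
A2: 2×12 + 9 = 33
G#3: 3×12 + 8 = 44
Difference = 44 - 33 = 11
= 11 semitones


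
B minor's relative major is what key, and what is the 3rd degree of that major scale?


Reasoning:
The relative major shares the key signature and is a minor 3rd above the minor tonic
A minor 3rd above B is D
→ relative major of B minor is D major
D major scale: D E F# G A B C#
= D major; 3rd degree = F#


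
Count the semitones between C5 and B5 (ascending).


Reasoning:
Absolute semitone position = octave×12 + chromatic position
C5: 5×12 + 0 = 60
B5: 5×12 + 11 = 71
Difference = 71 - 60 = 11
= 11 semitones


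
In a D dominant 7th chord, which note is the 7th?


Solution.
Dominant 7th chord = root + major 3rd + perfect 5th + minor 7th
Seventh chords stack in thirds, so the letter names are D-F-A-C
Root: D
Major 3rd above D: F#
Perfect 5th above D: A
Minor 7th above D: C
The 7th = C


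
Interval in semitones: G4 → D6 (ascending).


Step by step:
Absolute semitone position = octave×12 + chromatic position
G4: 4×12 + 7 = 55
D6: 6×12 + 2 = 74
Difference = 74 - 55 = 19
= 19 semitones


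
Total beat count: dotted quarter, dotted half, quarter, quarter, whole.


Working:
Beat values:
  dotted quarter = 1.5 beats
  dotted half = 3 beats
  quarter = 1 beat
  quarter = 1 beat
  whole = 4 beats
Sum = 1.5 + 3 + 1 + 1 + 4
= 10.5 beats


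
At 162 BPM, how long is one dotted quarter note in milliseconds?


Let's work it out.
One quarter-note beat = 60000 / BPM = 60000 / 162 ms
Dotted quarter note = 3/2 × quarter note
Duration = 3/2 × 60000 / 162 = 90000 / 162
= 555.6 ms


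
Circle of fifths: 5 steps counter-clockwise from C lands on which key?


Let's work it out.
Each counter-clockwise step moves down a perfect 5th (= up a perfect 4th)
From C: C → F → Bb → Eb → Ab → Db
= Db


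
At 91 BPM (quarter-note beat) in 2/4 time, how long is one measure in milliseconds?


Quarter-note beat duration = 60000 / 91 ms
Beats per measure (2/4) = 2
One measure = 2 × 60000 / 91 = 120000 / 91 ms
= 1318.7 ms


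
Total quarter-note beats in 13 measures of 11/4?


Working:
Time signature 11/4: the bottom number 4 means the quarter note gets one count
The top number 11 means 11 quarter-note beats per measure
Total = 11 × 13 measures
= 143 quarter-note beats


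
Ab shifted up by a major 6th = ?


Solution.
major 6th: 6 letter names, 9 semitones
Letter: A + 5 → F
Pitch: Ab + 9 semitones, spelled as an F → F
= F


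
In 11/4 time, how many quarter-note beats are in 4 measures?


Time signature 11/4: the bottom number 4 means the quarter note gets one count
The top number 11 means 11 quarter-note beats per measure
Total = 11 × 4 measures
= 44 quarter-note beats


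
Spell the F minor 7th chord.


Solution.
Minor 7th chord = root + minor 3rd + perfect 5th + minor 7th
Seventh chords stack in thirds, so the letter names are F-A-C-E
Root: F
Minor 3rd above F: Ab
Perfect 5th above F: C
Minor 7th above F: Eb
Chord = F Ab C Eb


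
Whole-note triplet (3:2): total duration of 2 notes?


Solution.
Triplet: 3 notes occupy the space of 2 whole notes
Space = 2 × 4 = 8 beats
Each triplet note = 8 / 3 = 8/3 beats
2 notes = 2 × 8/3 = 16/3
= 16/3 beats


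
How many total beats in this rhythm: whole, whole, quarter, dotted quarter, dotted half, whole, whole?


Reasoning:
Beat values:
  whole = 4 beats
  whole = 4 beats
  quarter = 1 beat
  dotted quarter = 1.5 beats
  dotted half = 3 beats
  whole = 4 beats
  whole = 4 beats
Sum = 4 + 4 + 1 + 1.5 + 3 + 4 + 4
= 21.5 beats


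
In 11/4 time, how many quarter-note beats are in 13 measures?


Working:
Time signature 11/4: the bottom number 4 means the quarter note gets one count
The top number 11 means 11 quarter-note beats per measure
Total = 11 × 13 measures
= 143 quarter-note beats


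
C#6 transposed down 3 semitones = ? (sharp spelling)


Solution.
C#6: chromatic position 1 in octave 6 → absolute = 6×12 + 1 = 73
Transpose down 3: 73 - 3 = 70
70 = 5×12 + 10 → A# in octave 5
Result = A#5


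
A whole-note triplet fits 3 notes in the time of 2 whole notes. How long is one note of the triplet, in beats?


Step by step:
Triplet: 3 notes occupy the space of 2 whole notes
Space = 2 × 4 = 8 beats
Each triplet note = 8 / 3 = 8/3 beats
= 8/3 beats


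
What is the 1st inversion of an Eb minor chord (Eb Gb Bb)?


Step by step:
Root position: Eb Gb Bb
1st inversion: move root up an octave
Bass note: Gb
Notes (bottom to top) = Gb Bb Eb


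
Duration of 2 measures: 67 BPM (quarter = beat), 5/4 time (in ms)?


Working:
Quarter-note beat duration = 60000 / 67 ms
Beats per measure (5/4) = 5
One measure = 5 × 60000 / 67 = 300000 / 67 ms
2 measures = 2 × 300000 / 67 = 600000 / 67
= 8955.2 ms


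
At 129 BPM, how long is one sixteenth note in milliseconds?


One quarter-note beat = 60000 / BPM = 60000 / 129 ms
Sixteenth note = 1/4 × quarter note
Duration = 1/4 × 60000 / 129 = 15000 / 129
= 116.3 ms


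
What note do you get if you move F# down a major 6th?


major 6th: 6 letter names, 9 semitones
Letter: F - 5 → A
Pitch: F# - 9 semitones, spelled as an A → A
= A


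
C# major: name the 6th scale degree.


Major scale pattern: W-W-H-W-W-W-H (2-2-1-2-2-2-1 semitones)
Starting from C#:
  C# + 2 semitones → D#
  D# + 2 semitones → E#
  E# + 1 semitone → F#
  F# + 2 semitones → G#
  G# + 2 semitones → A#
  A# + 2 semitones → B#
  B# + 1 semitone → C#
Scale: C# D# E# F# G# A# B#
Degree 6 = A#


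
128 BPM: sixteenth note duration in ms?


One quarter-note beat = 60000 / BPM = 60000 / 128 ms
Sixteenth note = 1/4 × quarter note
Duration = 1/4 × 60000 / 128 = 15000 / 128
= 117.2 ms


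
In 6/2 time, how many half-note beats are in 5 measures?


Reasoning:
Time signature 6/2: the bottom number 2 means the half note gets one count
The top number 6 means 6 half-note beats per measure
Total = 6 × 5 measures
= 30 half-note beats


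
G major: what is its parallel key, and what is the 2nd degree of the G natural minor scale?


Parallel keys share the same tonic but differ in mode
G major → parallel is G minor
G natural minor scale: G A Bb C D Eb F
= G minor; 2nd degree = A


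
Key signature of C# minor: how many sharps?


Solution.
Sharp minor keys follow the circle of fifths: A(0), E(1), B(2), F#(3), C#(4), G#(5), D#(6), A#(7)
C# minor has 4 sharps
Order of sharps: F# C# G# D# A# E# B# → first 4: F#, C#, G#, D#
= 4 sharps


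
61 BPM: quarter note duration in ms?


Reasoning:
One quarter-note beat = 60000 / BPM = 60000 / 61 ms
Duration = 60000 / 61
= 983.6 ms


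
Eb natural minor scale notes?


Solution.
Natural minor scale pattern: W-H-W-W-H-W-W (2-1-2-2-1-2-2 semitones)
Starting from Eb:
  Eb + 2 semitones → F
  F + 1 semitone → Gb
  Gb + 2 semitones → Ab
  Ab + 2 semitones → Bb
  Bb + 1 semitone → Cb
  Cb + 2 semitones → Db
  Db + 2 semitones → Eb
Scale = Eb F Gb Ab Bb Cb Db


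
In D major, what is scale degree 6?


Reasoning:
Major scale pattern: W-W-H-W-W-W-H (2-2-1-2-2-2-1 semitones)
Starting from D:
  D + 2 semitones → E
  E + 2 semitones → F#
  F# + 1 semitone → G
  G + 2 semitones → A
  A + 2 semitones → B
  B + 2 semitones → C#
  C# + 1 semitone → D
Scale: D E F# G A B C#
Degree 6 = B


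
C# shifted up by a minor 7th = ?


Solution.
minor 7th: 7 letter names, 10 semitones
Letter: C + 6 → B
Pitch: C# + 10 semitones, spelled as a B → B
= B


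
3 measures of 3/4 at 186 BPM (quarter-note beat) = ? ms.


Quarter-note beat duration = 60000 / 186 ms
Beats per measure (3/4) = 3
One measure = 3 × 60000 / 186 = 180000 / 186 ms
3 measures = 3 × 180000 / 186 = 540000 / 186
= 2903.2 ms


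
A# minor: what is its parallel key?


Reasoning:
Parallel keys share the same tonic but differ in mode
A# minor → parallel is A# major
= A# major


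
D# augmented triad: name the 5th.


Let's work it out.
Augmented triad = root + major 3rd (4 semitones) + augmented 5th (8 semitones)
A triad on D# stacks thirds, so the chord tones use letter names D-F-A
Root: D#
Major 3rd above D#: F##
Augmented 5th above D#: A##
The 5th = A##


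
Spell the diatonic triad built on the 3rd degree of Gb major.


Solution.
Gb major scale: Gb Ab Bb Cb Db Eb F
Diatonic triad on degree 3 stacks scale notes 3, 5, 7: Bb Db F
Bb→Db = 3 semitones; Bb→F = 7 semitones → minor triad
= Bb Db F (minor)


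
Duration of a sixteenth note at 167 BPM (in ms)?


Reasoning:
One quarter-note beat = 60000 / BPM = 60000 / 167 ms
Sixteenth note = 1/4 × quarter note
Duration = 1/4 × 60000 / 167 = 15000 / 167
= 89.8 ms


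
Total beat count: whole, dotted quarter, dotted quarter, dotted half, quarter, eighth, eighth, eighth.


Beat values:
  whole = 4 beats
  dotted quarter = 1.5 beats
  dotted quarter = 1.5 beats
  dotted half = 3 beats
  quarter = 1 beat
  eighth = 0.5 beats
  eighth = 0.5 beats
  eighth = 0.5 beats
Sum = 4 + 1.5 + 1.5 + 3 + 1 + 0.5 + 0.5 + 0.5
= 12.5 beats


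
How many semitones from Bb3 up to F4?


Reasoning:
Absolute semitone position = octave×12 + chromatic position
Bb3: 3×12 + 10 = 46
F4: 4×12 + 5 = 53
Difference = 53 - 46 = 7
= 7 semitones


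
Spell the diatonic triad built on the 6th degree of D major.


Reasoning:
D major scale: D E F# G A B C#
Diatonic triad on degree 6 stacks scale notes 6, 1, 3: B D F#
B→D = 3 semitones; B→F# = 7 semitones → minor triad
= B D F# (minor)


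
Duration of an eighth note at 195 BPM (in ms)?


Step by step:
One quarter-note beat = 60000 / BPM = 60000 / 195 ms
Eighth note = 1/2 × quarter note
Duration = 1/2 × 60000 / 195 = 30000 / 195
= 153.8 ms


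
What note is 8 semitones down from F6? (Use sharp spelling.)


Solution.
F6: chromatic position 5 in octave 6 → absolute = 6×12 + 5 = 77
Transpose down 8: 77 - 8 = 69
69 = 5×12 + 9 → A in octave 5
Result = A5


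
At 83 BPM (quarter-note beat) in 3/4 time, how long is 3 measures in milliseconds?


Let's work it out.
Quarter-note beat duration = 60000 / 83 ms
Beats per measure (3/4) = 3
One measure = 3 × 60000 / 83 = 180000 / 83 ms
3 measures = 3 × 180000 / 83 = 540000 / 83
= 6506.0 ms


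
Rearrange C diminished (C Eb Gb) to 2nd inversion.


Solution.
Root position: C Eb Gb
2nd inversion: move root and 3rd up an octave
Bass note: Gb
Notes (bottom to top) = Gb C Eb


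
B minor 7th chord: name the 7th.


Let's work it out.
Minor 7th chord = root + minor 3rd + perfect 5th + minor 7th
Seventh chords stack in thirds, so the letter names are B-D-F-A
Root: B
Minor 3rd above B: D
Perfect 5th above B: F#
Minor 7th above B: A
The 7th = A


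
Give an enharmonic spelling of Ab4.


Let's work it out.
Enharmonic notes sound the same pitch but are spelled with different letter names
Ab and G# name the same pitch class
= G#4


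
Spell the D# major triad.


Working:
Major triad = root + major 3rd (4 semitones) + perfect 5th (7 semitones)
A triad on D# stacks thirds, so the chord tones use letter names D-F-A
Root: D#
Major 3rd above D#: F##
Perfect 5th above D#: A#
Chord = D# F## A#


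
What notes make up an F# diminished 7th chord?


Let's work it out.
Diminished 7th chord = root + minor 3rd + diminished 5th + diminished 7th
Seventh chords stack in thirds, so the letter names are F-A-C-E
Root: F#
Minor 3rd above F#: A
Diminished 5th above F#: C
Diminished 7th above F#: Eb
Chord = F# A C Eb


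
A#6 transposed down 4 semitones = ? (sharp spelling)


Working:
A#6: chromatic position 10 in octave 6 → absolute = 6×12 + 10 = 82
Transpose down 4: 82 - 4 = 78
78 = 6×12 + 6 → F# in octave 6
Result = F#6


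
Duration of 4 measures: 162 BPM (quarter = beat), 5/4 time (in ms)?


Step by step:
Quarter-note beat duration = 60000 / 162 ms
Beats per measure (5/4) = 5
One measure = 5 × 60000 / 162 = 300000 / 162 ms
4 measures = 4 × 300000 / 162 = 1200000 / 162
= 7407.4 ms


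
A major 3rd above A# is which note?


Solution.
A 3rd spans 3 letter names, so from A we land on C
A major 3rd = 4 semitones above A#
Spell C at that pitch: C##
= C##


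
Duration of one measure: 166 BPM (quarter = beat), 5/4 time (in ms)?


Solution.
Quarter-note beat duration = 60000 / 166 ms
Beats per measure (5/4) = 5
One measure = 5 × 60000 / 166 = 300000 / 166 ms
= 1807.2 ms


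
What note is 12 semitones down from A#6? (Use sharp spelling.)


Let's work it out.
A#6: chromatic position 10 in octave 6 → absolute = 6×12 + 10 = 82
Transpose down 12: 82 - 12 = 70
70 = 5×12 + 10 → A# in octave 5
Result = A#5


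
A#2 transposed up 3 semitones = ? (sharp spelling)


Working:
A#2: chromatic position 10 in octave 2 → absolute = 2×12 + 10 = 34
Transpose up 3: 34 + 3 = 37
37 = 3×12 + 1 → C# in octave 3
Result = C#3


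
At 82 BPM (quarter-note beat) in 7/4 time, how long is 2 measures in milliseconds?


Quarter-note beat duration = 60000 / 82 ms
Beats per measure (7/4) = 7
One measure = 7 × 60000 / 82 = 420000 / 82 ms
2 measures = 2 × 420000 / 82 = 840000 / 82
= 10243.9 ms


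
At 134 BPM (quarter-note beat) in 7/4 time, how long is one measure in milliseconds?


Working:
Quarter-note beat duration = 60000 / 134 ms
Beats per measure (7/4) = 7
One measure = 7 × 60000 / 134 = 420000 / 134 ms
= 3134.3 ms


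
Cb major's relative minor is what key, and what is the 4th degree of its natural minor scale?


Step by step:
The relative minor shares the major's key signature and starts on its 6th degree
6th degree = a major 6th above the tonic; a major 6th above Cb is Ab
→ relative minor of Cb major is Ab minor
Ab natural minor scale: Ab Bb Cb Db Eb Fb Gb
= Ab minor; 4th degree = Db


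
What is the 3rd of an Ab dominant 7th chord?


Dominant 7th chord = root + major 3rd + perfect 5th + minor 7th
Seventh chords stack in thirds, so the letter names are A-C-E-G
Root: Ab
Major 3rd above Ab: C
Perfect 5th above Ab: Eb
Minor 7th above Ab: Gb
The 3rd = C


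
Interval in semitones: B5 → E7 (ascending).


Working:
Absolute semitone position = octave×12 + chromatic position
B5: 5×12 + 11 = 71
E7: 7×12 + 4 = 88
Difference = 88 - 71 = 17
= 17 semitones


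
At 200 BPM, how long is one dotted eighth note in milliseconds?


Solution.
One quarter-note beat = 60000 / BPM = 60000 / 200 ms
Dotted eighth note = 3/4 × quarter note
Duration = 3/4 × 60000 / 200 = 45000 / 200
= 225.0 ms


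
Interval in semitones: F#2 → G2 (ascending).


Absolute semitone position = octave×12 + chromatic position
F#2: 2×12 + 6 = 30
G2: 2×12 + 7 = 31
Difference = 31 - 30 = 1
= 1 semitone


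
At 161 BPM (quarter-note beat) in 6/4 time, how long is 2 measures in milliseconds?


Working:
Quarter-note beat duration = 60000 / 161 ms
Beats per measure (6/4) = 6
One measure = 6 × 60000 / 161 = 360000 / 161 ms
2 measures = 2 × 360000 / 161 = 720000 / 161
= 4472.0 ms


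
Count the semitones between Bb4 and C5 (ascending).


Step by step:
Absolute semitone position = octave×12 + chromatic position
Bb4: 4×12 + 10 = 58
C5: 5×12 + 0 = 60
Difference = 60 - 58 = 2
= 2 semitones


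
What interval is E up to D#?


Solution.
Letter names: E → D spans 7 letter names → a 7th
Semitones: E → D# = 11 half-steps
A 7th of 11 semitones is a major 7th
= major 7th


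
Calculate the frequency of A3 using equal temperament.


Working:
f = 440 × 2^(n/12) where n = semitones from A4
A3: -12 semitones from A4
f = 440 × 2^(-12/12)
f = 220.00 Hz


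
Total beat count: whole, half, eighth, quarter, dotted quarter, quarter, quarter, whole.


Working:
Beat values:
  whole = 4 beats
  half = 2 beats
  eighth = 0.5 beats
  quarter = 1 beat
  dotted quarter = 1.5 beats
  quarter = 1 beat
  quarter = 1 beat
  whole = 4 beats
Sum = 4 + 2 + 0.5 + 1 + 1.5 + 1 + 1 + 4
= 15 beats


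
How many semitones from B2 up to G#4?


Step by step:
Absolute semitone position = octave×12 + chromatic position
B2: 2×12 + 11 = 35
G#4: 4×12 + 8 = 56
Difference = 56 - 35 = 21
= 21 semitones


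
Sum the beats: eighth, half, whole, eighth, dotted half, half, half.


Beat values:
  eighth = 0.5 beats
  half = 2 beats
  whole = 4 beats
  eighth = 0.5 beats
  dotted half = 3 beats
  half = 2 beats
  half = 2 beats
Sum = 0.5 + 2 + 4 + 0.5 + 3 + 2 + 2
= 14 beats


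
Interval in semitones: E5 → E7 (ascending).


Working:
Absolute semitone position = octave×12 + chromatic position
E5: 5×12 + 4 = 64
E7: 7×12 + 4 = 88
Difference = 88 - 64 = 24
= 24 semitones


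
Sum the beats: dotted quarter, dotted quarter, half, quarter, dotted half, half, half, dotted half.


Beat values:
  dotted quarter = 1.5 beats
  dotted quarter = 1.5 beats
  half = 2 beats
  quarter = 1 beat
  dotted half = 3 beats
  half = 2 beats
  half = 2 beats
  dotted half = 3 beats
Sum = 1.5 + 1.5 + 2 + 1 + 3 + 2 + 2 + 3
= 16 beats


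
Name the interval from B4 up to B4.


Letter names: B → B spans 1 letter name → a unison
Semitones: B4 → B4 = 0 half-steps
A unison of 0 semitones is a perfect unison
= perfect unison


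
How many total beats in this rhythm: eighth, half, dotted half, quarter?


Working:
Beat values:
  eighth = 0.5 beats
  half = 2 beats
  dotted half = 3 beats
  quarter = 1 beat
Sum = 0.5 + 2 + 3 + 1
= 6.5 beats


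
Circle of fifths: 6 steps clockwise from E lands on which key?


Each clockwise step on the circle of fifths moves up a perfect 5th
From E: E → B → F#/Gb → Db → Ab → Eb → Bb
= Bb


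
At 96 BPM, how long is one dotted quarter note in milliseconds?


Solution.
One quarter-note beat = 60000 / BPM = 60000 / 96 ms
Dotted quarter note = 3/2 × quarter note
Duration = 3/2 × 60000 / 96 = 90000 / 96
= 937.5 ms


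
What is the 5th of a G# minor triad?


Minor triad = root + minor 3rd (3 semitones) + perfect 5th (7 semitones)
A triad on G# stacks thirds, so the chord tones use letter names G-B-D
Root: G#
Minor 3rd above G#: B
Perfect 5th above G#: D#
The 5th = D#


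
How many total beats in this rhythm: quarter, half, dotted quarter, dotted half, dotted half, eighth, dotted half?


Beat values:
  quarter = 1 beat
  half = 2 beats
  dotted quarter = 1.5 beats
  dotted half = 3 beats
  dotted half = 3 beats
  eighth = 0.5 beats
  dotted half = 3 beats
Sum = 1 + 2 + 1.5 + 3 + 3 + 0.5 + 3
= 14 beats


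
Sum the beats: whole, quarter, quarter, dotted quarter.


Beat values:
  whole = 4 beats
  quarter = 1 beat
  quarter = 1 beat
  dotted quarter = 1.5 beats
Sum = 4 + 1 + 1 + 1.5
= 7.5 beats


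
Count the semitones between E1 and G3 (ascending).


Solution.
Absolute semitone position = octave×12 + chromatic position
E1: 1×12 + 4 = 16
G3: 3×12 + 7 = 43
Difference = 43 - 16 = 27
= 27 semitones


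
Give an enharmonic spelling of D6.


Reasoning:
Enharmonic notes sound the same pitch but are spelled with different letter names
D and Ebb name the same pitch class
= Ebb6


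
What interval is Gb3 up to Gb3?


Reasoning:
Letter names: G → G spans 1 letter name → a unison
Semitones: Gb3 → Gb3 = 0 half-steps
A unison of 0 semitones is a perfect unison
= perfect unison


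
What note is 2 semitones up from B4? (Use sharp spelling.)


Reasoning:
B4: chromatic position 11 in octave 4 → absolute = 4×12 + 11 = 59
Transpose up 2: 59 + 2 = 61
61 = 5×12 + 1 → C# in octave 5
Result = C#5


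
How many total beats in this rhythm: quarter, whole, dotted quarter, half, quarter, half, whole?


Working:
Beat values:
  quarter = 1 beat
  whole = 4 beats
  dotted quarter = 1.5 beats
  half = 2 beats
  quarter = 1 beat
  half = 2 beats
  whole = 4 beats
Sum = 1 + 4 + 1.5 + 2 + 1 + 2 + 4
= 15.5 beats


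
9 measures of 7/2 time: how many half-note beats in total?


Time signature 7/2: the bottom number 2 means the half note gets one count
The top number 7 means 7 half-note beats per measure
Total = 7 × 9 measures
= 63 half-note beats


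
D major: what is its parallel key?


Step by step:
Parallel keys share the same tonic but differ in mode
D major → parallel is D minor
= D minor


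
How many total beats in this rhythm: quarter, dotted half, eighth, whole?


Step by step:
Beat values:
  quarter = 1 beat
  dotted half = 3 beats
  eighth = 0.5 beats
  whole = 4 beats
Sum = 1 + 3 + 0.5 + 4
= 8.5 beats


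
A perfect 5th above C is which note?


A 5th spans 5 letter names, so from C we land on G
A perfect 5th = 7 semitones above C
Spell G at that pitch: G
= G


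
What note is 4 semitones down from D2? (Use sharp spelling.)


Solution.
D2: chromatic position 2 in octave 2 → absolute = 2×12 + 2 = 26
Transpose down 4: 26 - 4 = 22
22 = 1×12 + 10 → A# in octave 1
Result = A#1


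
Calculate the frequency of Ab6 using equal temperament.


f = 440 × 2^(n/12) where n = semitones from A4
Ab6: 23 semitones from A4
f = 440 × 2^(23/12)
f = 1661.22 Hz


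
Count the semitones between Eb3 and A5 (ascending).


Solution.
Absolute semitone position = octave×12 + chromatic position
Eb3: 3×12 + 3 = 39
A5: 5×12 + 9 = 69
Difference = 69 - 39 = 30
= 30 semitones


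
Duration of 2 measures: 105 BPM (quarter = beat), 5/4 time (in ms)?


Solution.
Quarter-note beat duration = 60000 / 105 ms
Beats per measure (5/4) = 5
One measure = 5 × 60000 / 105 = 300000 / 105 ms
2 measures = 2 × 300000 / 105 = 600000 / 105
= 5714.3 ms


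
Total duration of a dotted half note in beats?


Step by step:
Base half note = 2 beats
Dot 1 adds half the previous value: +1
One dotted half = 2 + 1 = 3
= 3 beats


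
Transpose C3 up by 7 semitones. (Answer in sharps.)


Reasoning:
C3: chromatic position 0 in octave 3 → absolute = 3×12 + 0 = 36
Transpose up 7: 36 + 7 = 43
43 = 3×12 + 7 → G in octave 3
Result = G3


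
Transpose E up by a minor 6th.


Working:
minor 6th: 6 letter names, 8 semitones
Letter: E + 5 → C
Pitch: E + 8 semitones, spelled as a C → C
= C


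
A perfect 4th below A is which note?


A 4th spans 4 letter names, so from A we land on E
A perfect 4th = 5 semitones below A
Spell E at that pitch: E
= E


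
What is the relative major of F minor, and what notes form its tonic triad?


Solution.
The relative major shares the key signature and is a minor 3rd above the minor tonic
A minor 3rd above F is Ab
→ relative major of F minor is Ab major
Tonic triad of Ab major = root + major 3rd + perfect 5th = Ab C Eb
= Ab major; triad = Ab C Eb


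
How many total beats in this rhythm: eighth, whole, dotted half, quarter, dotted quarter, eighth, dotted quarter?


Beat values:
  eighth = 0.5 beats
  whole = 4 beats
  dotted half = 3 beats
  quarter = 1 beat
  dotted quarter = 1.5 beats
  eighth = 0.5 beats
  dotted quarter = 1.5 beats
Sum = 0.5 + 4 + 3 + 1 + 1.5 + 0.5 + 1.5
= 12 beats


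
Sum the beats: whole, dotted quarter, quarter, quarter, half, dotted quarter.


Let's work it out.
Beat values:
  whole = 4 beats
  dotted quarter = 1.5 beats
  quarter = 1 beat
  quarter = 1 beat
  half = 2 beats
  dotted quarter = 1.5 beats
Sum = 4 + 1.5 + 1 + 1 + 2 + 1.5
= 11 beats


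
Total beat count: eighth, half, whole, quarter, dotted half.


Step by step:
Beat values:
  eighth = 0.5 beats
  half = 2 beats
  whole = 4 beats
  quarter = 1 beat
  dotted half = 3 beats
Sum = 0.5 + 2 + 4 + 1 + 3
= 10.5 beats


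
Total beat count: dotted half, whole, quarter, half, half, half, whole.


Step by step:
Beat values:
  dotted half = 3 beats
  whole = 4 beats
  quarter = 1 beat
  half = 2 beats
  half = 2 beats
  half = 2 beats
  whole = 4 beats
Sum = 3 + 4 + 1 + 2 + 2 + 2 + 4
= 18 beats


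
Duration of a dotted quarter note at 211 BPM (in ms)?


One quarter-note beat = 60000 / BPM = 60000 / 211 ms
Dotted quarter note = 3/2 × quarter note
Duration = 3/2 × 60000 / 211 = 90000 / 211
= 426.5 ms


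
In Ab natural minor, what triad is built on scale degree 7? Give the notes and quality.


Working:
Ab natural minor scale: Ab Bb Cb Db Eb Fb Gb
Diatonic triad on degree 7 stacks scale notes 7, 2, 4: Gb Bb Db
Gb→Bb = 4 semitones; Gb→Db = 7 semitones → major triad
= Gb Bb Db (major)


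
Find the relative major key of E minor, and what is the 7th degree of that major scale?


Reasoning:
The relative major shares the key signature and is a minor 3rd above the minor tonic
A minor 3rd above E is G
→ relative major of E minor is G major
G major scale: G A B C D E F#
= G major; 7th degree = F#


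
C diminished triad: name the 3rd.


Let's work it out.
Diminished triad = root + minor 3rd (3 semitones) + diminished 5th (6 semitones)
A triad on C stacks thirds, so the chord tones use letter names C-E-G
Root: C
Minor 3rd above C: Eb
Diminished 5th above C: Gb
The 3rd = Eb


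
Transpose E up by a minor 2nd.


Let's work it out.
minor 2nd: 2 letter names, 1 semitones
Letter: E + 1 → F
Pitch: E + 1 semitones, spelled as an F → F
= F


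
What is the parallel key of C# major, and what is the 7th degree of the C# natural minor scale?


Step by step:
Parallel keys share the same tonic but differ in mode
C# major → parallel is C# minor
C# natural minor scale: C# D# E F# G# A B
= C# minor; 7th degree = B


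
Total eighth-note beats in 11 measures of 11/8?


Solution.
Time signature 11/8: the bottom number 8 means the eighth note gets one count
The top number 11 means 11 eighth-note beats per measure
Total = 11 × 11 measures
= 121 eighth-note beats


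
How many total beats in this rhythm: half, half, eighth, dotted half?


Beat values:
  half = 2 beats
  half = 2 beats
  eighth = 0.5 beats
  dotted half = 3 beats
Sum = 2 + 2 + 0.5 + 3
= 7.5 beats


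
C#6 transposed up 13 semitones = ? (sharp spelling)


Step by step:
C#6: chromatic position 1 in octave 6 → absolute = 6×12 + 1 = 73
Transpose up 13: 73 + 13 = 86
86 = 7×12 + 2 → D in octave 7
Result = D7


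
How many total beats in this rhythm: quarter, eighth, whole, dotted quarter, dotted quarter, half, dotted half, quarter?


Working:
Beat values:
  quarter = 1 beat
  eighth = 0.5 beats
  whole = 4 beats
  dotted quarter = 1.5 beats
  dotted quarter = 1.5 beats
  half = 2 beats
  dotted half = 3 beats
  quarter = 1 beat
Sum = 1 + 0.5 + 4 + 1.5 + 1.5 + 2 + 3 + 1
= 14.5 beats


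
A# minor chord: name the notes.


Reasoning:
Minor triad = root + minor 3rd (3 semitones) + perfect 5th (7 semitones)
A triad on A# stacks thirds, so the chord tones use letter names A-C-E
Root: A#
Minor 3rd above A#: C#
Perfect 5th above A#: E#
Chord = A# C# E#


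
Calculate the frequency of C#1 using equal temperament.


f = 440 × 2^(n/12) where n = semitones from A4
C#1: -44 semitones from A4
f = 440 × 2^(-44/12)
f = 34.65 Hz


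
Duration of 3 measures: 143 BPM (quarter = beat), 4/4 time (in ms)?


Solution.
Quarter-note beat duration = 60000 / 143 ms
Beats per measure (4/4) = 4
One measure = 4 × 60000 / 143 = 240000 / 143 ms
3 measures = 3 × 240000 / 143 = 720000 / 143
= 5035.0 ms


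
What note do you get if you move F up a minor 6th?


minor 6th: 6 letter names, 8 semitones
Letter: F + 5 → D
Pitch: F + 8 semitones, spelled as a D → Db
= Db


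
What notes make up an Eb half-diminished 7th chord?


Half-diminished 7th chord = root + minor 3rd + diminished 5th + minor 7th
Seventh chords stack in thirds, so the letter names are E-G-B-D
Root: Eb
Minor 3rd above Eb: Gb
Diminished 5th above Eb: Bbb
Minor 7th above Eb: Db
Chord = Eb Gb Bbb Db


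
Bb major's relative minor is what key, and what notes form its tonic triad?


The relative minor shares the major's key signature and starts on its 6th degree
6th degree = a major 6th above the tonic; a major 6th above Bb is G
→ relative minor of Bb major is G minor
Tonic triad of G minor = root + minor 3rd + perfect 5th = G Bb D
= G minor; triad = G Bb D


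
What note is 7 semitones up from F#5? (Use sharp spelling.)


F#5: chromatic position 6 in octave 5 → absolute = 5×12 + 6 = 66
Transpose up 7: 66 + 7 = 73
73 = 6×12 + 1 → C# in octave 6
Result = C#6


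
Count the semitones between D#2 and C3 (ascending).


Step by step:
Absolute semitone position = octave×12 + chromatic position
D#2: 2×12 + 3 = 27
C3: 3×12 + 0 = 36
Difference = 36 - 27 = 9
= 9 semitones


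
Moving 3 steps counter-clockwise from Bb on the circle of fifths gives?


Solution.
Each counter-clockwise step moves down a perfect 5th (= up a perfect 4th)
From Bb: Bb → Eb → Ab → Db
= Db


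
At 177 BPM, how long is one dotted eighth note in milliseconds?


One quarter-note beat = 60000 / BPM = 60000 / 177 ms
Dotted eighth note = 3/4 × quarter note
Duration = 3/4 × 60000 / 177 = 45000 / 177
= 254.2 ms


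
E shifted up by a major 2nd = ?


Step by step:
major 2nd: 2 letter names, 2 semitones
Letter: E + 1 → F
Pitch: E + 2 semitones, spelled as an F → F#
= F#


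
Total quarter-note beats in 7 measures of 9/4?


Step by step:
Time signature 9/4: the bottom number 4 means the quarter note gets one count
The top number 9 means 9 quarter-note beats per measure
Total = 9 × 7 measures
= 63 quarter-note beats


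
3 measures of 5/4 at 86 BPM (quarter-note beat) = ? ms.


Quarter-note beat duration = 60000 / 86 ms
Beats per measure (5/4) = 5
One measure = 5 × 60000 / 86 = 300000 / 86 ms
3 measures = 3 × 300000 / 86 = 900000 / 86
= 10465.1 ms


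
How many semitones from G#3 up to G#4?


Absolute semitone position = octave×12 + chromatic position
G#3: 3×12 + 8 = 44
G#4: 4×12 + 8 = 56
Difference = 56 - 44 = 12
= 12 semitones
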